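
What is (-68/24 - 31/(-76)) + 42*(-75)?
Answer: -718753/228 ≈ -3152.4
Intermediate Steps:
(-68/24 - 31/(-76)) + 42*(-75) = (-68*1/24 - 31*(-1/76)) - 3150 = (-17/6 + 31/76) - 3150 = -553/228 - 3150 = -718753/228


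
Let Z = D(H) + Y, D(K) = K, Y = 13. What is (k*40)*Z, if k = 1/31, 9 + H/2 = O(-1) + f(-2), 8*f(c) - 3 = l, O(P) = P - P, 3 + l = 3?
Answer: -170/31 ≈ -5.4839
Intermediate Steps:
l = 0 (l = -3 + 3 = 0)
O(P) = 0
f(c) = 3/8 (f(c) = 3/8 + (⅛)*0 = 3/8 + 0 = 3/8)
H = -69/4 (H = -18 + 2*(0 + 3/8) = -18 + 2*(3/8) = -18 + ¾ = -69/4 ≈ -17.250)
k = 1/31 ≈ 0.032258
Z = -17/4 (Z = -69/4 + 13 = -17/4 ≈ -4.2500)
(k*40)*Z = ((1/31)*40)*(-17/4) = (40/31)*(-17/4) = -170/31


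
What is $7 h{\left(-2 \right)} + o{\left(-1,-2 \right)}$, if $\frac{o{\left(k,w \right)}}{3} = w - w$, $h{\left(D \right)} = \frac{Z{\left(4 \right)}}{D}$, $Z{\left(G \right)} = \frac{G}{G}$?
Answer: $- \frac{7}{2} \approx -3.5$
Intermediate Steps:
$Z{\left(G \right)} = 1$
$h{\left(D \right)} = \frac{1}{D}$ ($h{\left(D \right)} = 1 \frac{1}{D} = \frac{1}{D}$)
$o{\left(k,w \right)} = 0$ ($o{\left(k,w \right)} = 3 \left(w - w\right) = 3 \cdot 0 = 0$)
$7 h{\left(-2 \right)} + o{\left(-1,-2 \right)} = \frac{7}{-2} + 0 = 7 \left(- \frac{1}{2}\right) + 0 = - \frac{7}{2} + 0 = - \frac{7}{2}$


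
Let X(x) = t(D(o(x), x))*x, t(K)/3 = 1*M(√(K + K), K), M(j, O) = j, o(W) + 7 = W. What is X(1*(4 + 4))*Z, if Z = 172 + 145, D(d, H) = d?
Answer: 7608*√2 ≈ 10759.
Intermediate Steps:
o(W) = -7 + W
t(K) = 3*√2*√K (t(K) = 3*(1*√(K + K)) = 3*(1*√(2*K)) = 3*(1*(√2*√K)) = 3*(√2*√K) = 3*√2*√K)
Z = 317
X(x) = 3*x*√2*√(-7 + x) (X(x) = (3*√2*√(-7 + x))*x = 3*x*√2*√(-7 + x))
X(1*(4 + 4))*Z = (3*(1*(4 + 4))*√(-14 + 2*(1*(4 + 4))))*317 = (3*(1*8)*√(-14 + 2*(1*8)))*317 = (3*8*√(-14 + 2*8))*317 = (3*8*√(-14 + 16))*317 = (3*8*√2)*317 = (24*√2)*317 = 7608*√2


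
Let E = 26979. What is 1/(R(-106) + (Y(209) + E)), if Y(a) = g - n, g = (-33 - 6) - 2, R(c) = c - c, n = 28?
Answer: 1/26910 ≈ 3.7161e-5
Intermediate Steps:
R(c) = 0
g = -41 (g = -39 - 2 = -41)
Y(a) = -69 (Y(a) = -41 - 1*28 = -41 - 28 = -69)
1/(R(-106) + (Y(209) + E)) = 1/(0 + (-69 + 26979)) = 1/(0 + 26910) = 1/26910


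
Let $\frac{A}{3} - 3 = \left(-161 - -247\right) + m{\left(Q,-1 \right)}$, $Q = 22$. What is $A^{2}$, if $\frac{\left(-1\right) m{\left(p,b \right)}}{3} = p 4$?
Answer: $275625$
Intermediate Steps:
$m{\left(p,b \right)} = - 12 p$ ($m{\left(p,b \right)} = - 3 p 4 = - 3 \cdot 4 p = - 12 p$)
$A = -525$ ($A = 9 + 3 \left(\left(-161 - -247\right) - 264\right) = 9 + 3 \left(\left(-161 + 247\right) - 264\right) = 9 + 3 \left(86 - 264\right) = 9 + 3 \left(-178\right) = 9 - 534 = -525$)
$A^{2} = \left(-525\right)^{2} = 275625$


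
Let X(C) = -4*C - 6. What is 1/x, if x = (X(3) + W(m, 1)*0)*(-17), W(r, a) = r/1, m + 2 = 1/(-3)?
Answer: 1/306 ≈ 0.0032680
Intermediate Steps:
m = -7/3 (m = -2 + 1/(-3) = -2 - 1/3 = -7/3 ≈ -2.3333)
X(C) = -6 - 4*C
W(r, a) = r (W(r, a) = r*1 = r)
x = 306 (x = ((-6 - 4*3) - 7/3*0)*(-17) = ((-6 - 12) + 0)*(-17) = (-18 + 0)*(-17) = -18*(-17) = 306)
1/x = 1/306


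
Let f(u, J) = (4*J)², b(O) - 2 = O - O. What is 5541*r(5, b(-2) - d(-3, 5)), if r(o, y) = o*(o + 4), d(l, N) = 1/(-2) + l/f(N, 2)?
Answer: 249345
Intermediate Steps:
b(O) = 2 (b(O) = 2 + (O - O) = 2 + 0 = 2)
f(u, J) = 16*J²
d(l, N) = -½ + l/64 (d(l, N) = 1/(-2) + l/((16*2²)) = 1*(-½) + l/((16*4)) = -½ + l/64)
r(o, y) = o*(4 + o)
5541*r(5, b(-2) - d(-3, 5)) = 5541*(5*(4 + 5)) = 5541*(5*9) = 5541*45 = 249345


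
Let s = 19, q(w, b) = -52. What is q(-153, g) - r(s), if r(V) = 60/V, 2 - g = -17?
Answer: -1048/19 ≈ -55.158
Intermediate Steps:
g = 19 (g = 2 - 1*(-17) = 2 + 17 = 19)
q(-153, g) - r(s) = -52 - 60/19 = -1048/19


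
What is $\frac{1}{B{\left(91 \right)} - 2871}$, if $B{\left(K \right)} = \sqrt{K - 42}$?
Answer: $- \frac{1}{2864} \approx -0.00034916$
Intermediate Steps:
$B{\left(K \right)} = \sqrt{-42 + K}$
$\frac{1}{B{\left(91 \right)} - 2871} = \frac{1}{\sqrt{-42 + 91} - 2871} = \frac{1}{\sqrt{49} - 2871} = \frac{1}{7 - 2871} = \frac{1}{-2864} = - \frac{1}{2864}$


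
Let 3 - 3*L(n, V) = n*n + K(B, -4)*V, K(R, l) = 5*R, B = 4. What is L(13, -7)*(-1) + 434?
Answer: 1328/3 ≈ 442.67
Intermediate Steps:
L(n, V) = 1 - 20*V/3 - n**2/3 (L(n, V) = 1 - (n*n + (5*4)*V)/3 = 1 - (n**2 + 20*V)/3 = 1 + (-20*V/3 - n**2/3) = 1 - 20*V/3 - n**2/3)
L(13, -7)*(-1) + 434 = (1 - 20/3*(-7) - 1/3*13**2)*(-1) + 434 = (1 + 140/3 - 1/3*169)*(-1) + 434 = (1 + 140/3 - 169/3)*(-1) + 434 = -26/3*(-1) + 434 = 26/3 + 434 = 1328/3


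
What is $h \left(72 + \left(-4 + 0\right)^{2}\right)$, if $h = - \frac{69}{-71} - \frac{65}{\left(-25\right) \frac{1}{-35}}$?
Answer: $- \frac{562496}{71} \approx -7922.5$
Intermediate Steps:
$h = - \frac{6392}{71}$ ($h = \left(-69\right) \left(- \frac{1}{71}\right) - \frac{65}{\left(-25\right) \left(- \frac{1}{35}\right)} = \frac{69}{71} - \frac{65}{\frac{5}{7}} = \frac{69}{71} - 91 = - \frac{6392}{71} \approx -90.028$)
$h \left(72 + \left(-4 + 0\right)^{2}\right) = - \frac{6392 \left(72 + \left(-4 + 0\right)^{2}\right)}{71} = - \frac{6392 \left(72 + \left(-4\right)^{2}\right)}{71} = - \frac{6392 \left(72 + 16\right)}{71} = \left(- \frac{6392}{71}\right) 88 = - \frac{562496}{71}$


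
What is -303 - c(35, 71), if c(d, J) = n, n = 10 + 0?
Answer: -313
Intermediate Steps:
n = 10
c(d, J) = 10
-303 - c(35, 71) = -303 - 1*10 = -303 - 10 = -313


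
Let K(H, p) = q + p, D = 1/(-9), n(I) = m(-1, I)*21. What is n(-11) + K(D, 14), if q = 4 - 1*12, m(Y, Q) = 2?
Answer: 48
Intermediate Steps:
n(I) = 42 (n(I) = 2*21 = 42)
q = -8 (q = 4 - 12 = -8)
D = -⅑ ≈ -0.11111
K(H, p) = -8 + p
n(-11) + K(D, 14) = 42 + (-8 + 14) = 42 + 6 = 48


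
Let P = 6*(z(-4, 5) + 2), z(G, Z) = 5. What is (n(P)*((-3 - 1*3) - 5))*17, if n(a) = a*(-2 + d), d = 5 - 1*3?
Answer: 0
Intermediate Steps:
P = 42 (P = 6*(5 + 2) = 6*7 = 42)
d = 2 (d = 5 - 3 = 2)
n(a) = 0 (n(a) = a*(-2 + 2) = a*0 = 0)
(n(P)*((-3 - 1*3) - 5))*17 = (0*((-3 - 1*3) - 5))*17 = (0*((-3 - 3) - 5))*17 = (0*(-6 - 5))*17 = (0*(-11))*17 = 0*17 = 0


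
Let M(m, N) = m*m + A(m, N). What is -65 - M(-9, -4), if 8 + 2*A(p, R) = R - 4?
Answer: -138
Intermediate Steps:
A(p, R) = -6 + R/2 (A(p, R) = -4 + (R - 4)/2 = -4 + (-4 + R)/2 = -4 + (-2 + R/2) = -6 + R/2)
M(m, N) = -6 + m**2 + N/2 (M(m, N) = m*m + (-6 + N/2) = m**2 + (-6 + N/2) = -6 + m**2 + N/2)
-65 - M(-9, -4) = -65 - (-6 + (-9)**2 + (1/2)*(-4)) = -65 - (-6 + 81 - 2) = -65 - 1*73 = -65 - 73 = -138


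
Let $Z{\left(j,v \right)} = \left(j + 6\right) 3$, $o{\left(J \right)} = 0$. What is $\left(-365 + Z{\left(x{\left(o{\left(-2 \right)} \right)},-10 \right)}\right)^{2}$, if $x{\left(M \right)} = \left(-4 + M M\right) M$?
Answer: $120409$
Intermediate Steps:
$x{\left(M \right)} = M \left(-4 + M^{2}\right)$ ($x{\left(M \right)} = \left(-4 + M^{2}\right) M = M \left(-4 + M^{2}\right)$)
$Z{\left(j,v \right)} = 18 + 3 j$ ($Z{\left(j,v \right)} = \left(6 + j\right) 3 = 18 + 3 j$)
$\left(-365 + Z{\left(x{\left(o{\left(-2 \right)} \right)},-10 \right)}\right)^{2} = \left(-365 + \left(18 + 3 \cdot 0 \left(-4 + 0^{2}\right)\right)\right)^{2} = \left(-365 + \left(18 + 3 \cdot 0 \left(-4 + 0\right)\right)\right)^{2} = \left(-365 + \left(18 + 3 \cdot 0 \left(-4\right)\right)\right)^{2} = \left(-365 + \left(18 + 3 \cdot 0\right)\right)^{2} = \left(-365 + \left(18 + 0\right)\right)^{2} = \left(-365 + 18\right)^{2} = \left(-347\right)^{2} = 120409$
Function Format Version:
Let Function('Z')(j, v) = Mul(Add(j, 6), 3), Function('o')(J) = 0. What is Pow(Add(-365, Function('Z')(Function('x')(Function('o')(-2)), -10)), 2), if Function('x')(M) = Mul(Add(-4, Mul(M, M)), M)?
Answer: 120409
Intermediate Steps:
Function('x')(M) = Mul(M, Add(-4, Pow(M, 2))) (Function('x')(M) = Mul(Add(-4, Pow(M, 2)), M) = Mul(M, Add(-4, Pow(M, 2))))
Function('Z')(j, v) = Add(18, Mul(3, j)) (Function('Z')(j, v) = Mul(Add(6, j), 3) = Add(18, Mul(3, j)))
Pow(Add(-365, Function('Z')(Function('x')(Function('o')(-2)), -10)), 2) = Pow(Add(-365, Add(18, Mul(3, Mul(0, Add(-4, Pow(0, 2)))))), 2) = Pow(Add(-365, Add(18, Mul(3, Mul(0, Add(-4, 0))))), 2) = Pow(Add(-365, Add(18, Mul(3, Mul(0, -4)))), 2) = Pow(Add(-365, Add(18, Mul(3, 0))), 2) = Pow(Add(-365, Add(18, 0)), 2) = Pow(Add(-365, 18), 2) = Pow(-347, 2) = 120409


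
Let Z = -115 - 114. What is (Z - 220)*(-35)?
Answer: 15715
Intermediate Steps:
Z = -229
(Z - 220)*(-35) = (-229 - 220)*(-35) = -449*(-35) = 15715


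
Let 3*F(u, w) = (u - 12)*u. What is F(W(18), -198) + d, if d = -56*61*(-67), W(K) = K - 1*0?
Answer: 228908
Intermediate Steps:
W(K) = K (W(K) = K + 0 = K)
d = 228872 (d = -3416*(-67) = 228872)
F(u, w) = u*(-12 + u)/3 (F(u, w) = ((u - 12)*u)/3 = ((-12 + u)*u)/3 = (u*(-12 + u))/3 = u*(-12 + u)/3)
F(W(18), -198) + d = (1/3)*18*(-12 + 18) + 228872 = (1/3)*18*6 + 228872 = 36 + 228872 = 228908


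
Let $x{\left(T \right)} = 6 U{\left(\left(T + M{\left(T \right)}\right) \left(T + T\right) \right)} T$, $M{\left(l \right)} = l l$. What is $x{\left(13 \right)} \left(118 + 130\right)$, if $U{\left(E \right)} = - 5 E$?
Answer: $-457679040$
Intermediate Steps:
$M{\left(l \right)} = l^{2}$
$x{\left(T \right)} = - 60 T^{2} \left(T + T^{2}\right)$ ($x{\left(T \right)} = 6 \left(- 5 \left(T + T^{2}\right) \left(T + T\right)\right) T = 6 \left(- 5 \left(T + T^{2}\right) 2 T\right) T = 6 \left(- 5 \cdot 2 T \left(T + T^{2}\right)\right) T = 6 \left(- 10 T \left(T + T^{2}\right)\right) T = - 60 T \left(T + T^{2}\right) T = - 60 T^{2} \left(T + T^{2}\right)$)
$x{\left(13 \right)} \left(118 + 130\right) = 60 \cdot 13^{3} \left(-1 - 13\right) \left(118 + 130\right) = 60 \cdot 2197 \left(-1 - 13\right) 248 = 60 \cdot 2197 \left(-14\right) 248 = \left(-1845480\right) 248 = -457679040$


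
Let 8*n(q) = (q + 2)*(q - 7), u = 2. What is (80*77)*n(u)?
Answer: -15400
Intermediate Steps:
n(q) = (-7 + q)*(2 + q)/8 (n(q) = ((q + 2)*(q - 7))/8 = ((2 + q)*(-7 + q))/8 = ((-7 + q)*(2 + q))/8 = (-7 + q)*(2 + q)/8)
(80*77)*n(u) = (80*77)*(-7/4 - 5/8*2 + (1/8)*2**2) = 6160*(-7/4 - 5/4 + (1/8)*4) = 6160*(-7/4 - 5/4 + 1/2) = 6160*(-5/2) = -15400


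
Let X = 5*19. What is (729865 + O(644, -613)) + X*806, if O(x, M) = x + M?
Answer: 806466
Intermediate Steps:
O(x, M) = M + x
X = 95
(729865 + O(644, -613)) + X*806 = (729865 + (-613 + 644)) + 95*806 = (729865 + 31) + 76570 = 729896 + 76570 = 806466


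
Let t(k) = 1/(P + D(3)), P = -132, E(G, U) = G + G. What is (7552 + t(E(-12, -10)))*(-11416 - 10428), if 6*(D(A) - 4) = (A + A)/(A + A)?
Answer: -126528705032/767 ≈ -1.6497e+8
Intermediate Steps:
E(G, U) = 2*G
D(A) = 25/6 (D(A) = 4 + ((A + A)/(A + A))/6 = 4 + ((2*A)/((2*A)))/6 = 4 + ((2*A)*(1/(2*A)))/6 = 4 + (⅙)*1 = 4 + ⅙ = 25/6)
t(k) = -6/767 (t(k) = 1/(-132 + 25/6) = 1/(-767/6) = -6/767)
(7552 + t(E(-12, -10)))*(-11416 - 10428) = (7552 - 6/767)*(-11416 - 10428) = (5792378/767)*(-21844) = -126528705032/767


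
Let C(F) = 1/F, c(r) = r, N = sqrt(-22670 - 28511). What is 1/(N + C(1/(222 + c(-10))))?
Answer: 212/96125 - I*sqrt(51181)/96125 ≈ 0.0022055 - 0.0023535*I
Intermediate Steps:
N = I*sqrt(51181) (N = sqrt(-51181) = I*sqrt(51181) ≈ 226.23*I)
1/(N + C(1/(222 + c(-10)))) = 1/(I*sqrt(51181) + 1/(1/(222 - 10))) = 1/(I*sqrt(51181) + 1/(1/212)) = 1/(I*sqrt(51181) + 212) = 1/(212 + I*sqrt(51181))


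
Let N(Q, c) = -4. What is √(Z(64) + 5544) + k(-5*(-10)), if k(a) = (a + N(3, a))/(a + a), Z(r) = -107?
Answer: 23/50 + √5437 ≈ 74.196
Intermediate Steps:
k(a) = (-4 + a)/(2*a) (k(a) = (a - 4)/(a + a) = (-4 + a)/((2*a)) = (-4 + a)*(1/(2*a)) = (-4 + a)/(2*a))
√(Z(64) + 5544) + k(-5*(-10)) = √(-107 + 5544) + (-4 - 5*(-10))/(2*((-5*(-10)))) = √5437 + (½)*(-4 + 50)/50 = √5437 + (½)*(1/50)*46 = √5437 + 23/50 = 23/50 + √5437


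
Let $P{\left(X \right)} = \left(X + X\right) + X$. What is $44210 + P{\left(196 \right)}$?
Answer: $44798$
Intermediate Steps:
$P{\left(X \right)} = 3 X$ ($P{\left(X \right)} = 2 X + X = 3 X$)
$44210 + P{\left(196 \right)} = 44210 + 3 \cdot 196 = 44210 + 588 = 44798$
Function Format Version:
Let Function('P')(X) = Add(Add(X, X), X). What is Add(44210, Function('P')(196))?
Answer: 44798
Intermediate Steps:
Function('P')(X) = Mul(3, X) (Function('P')(X) = Add(Mul(2, X), X) = Mul(3, X))
Add(44210, Function('P')(196)) = Add(44210, Mul(3, 196)) = Add(44210, 588) = 44798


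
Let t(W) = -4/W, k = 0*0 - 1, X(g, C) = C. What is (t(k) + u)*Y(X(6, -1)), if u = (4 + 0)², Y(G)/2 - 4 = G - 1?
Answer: 80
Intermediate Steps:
Y(G) = 6 + 2*G (Y(G) = 8 + 2*(G - 1) = 8 + 2*(-1 + G) = 8 + (-2 + 2*G) = 6 + 2*G)
k = -1 (k = 0 - 1 = -1)
u = 16 (u = 4² = 16)
(t(k) + u)*Y(X(6, -1)) = (-4/(-1) + 16)*(6 + 2*(-1)) = (-4*(-1) + 16)*(6 - 2) = (4 + 16)*4 = 20*4 = 80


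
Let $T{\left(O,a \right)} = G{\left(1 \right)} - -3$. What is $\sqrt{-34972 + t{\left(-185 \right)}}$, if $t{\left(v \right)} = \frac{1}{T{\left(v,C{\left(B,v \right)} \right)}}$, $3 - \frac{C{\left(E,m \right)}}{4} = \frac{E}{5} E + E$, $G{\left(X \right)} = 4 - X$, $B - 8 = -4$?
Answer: $\frac{i \sqrt{1258986}}{6} \approx 187.01 i$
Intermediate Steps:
$B = 4$ ($B = 8 - 4 = 4$)
$C{\left(E,m \right)} = 12 - 4 E - \frac{4 E^{2}}{5}$ ($C{\left(E,m \right)} = 12 - 4 \left(\frac{E}{5} E + E\right) = 12 - 4 \left(\frac{E^{2}}{5} + E\right) = 12 - 4 \left(E + \frac{E^{2}}{5}\right) = 12 - \left(4 E + \frac{4 E^{2}}{5}\right) = 12 - 4 E - \frac{4 E^{2}}{5}$)
$T{\left(O,a \right)} = 6$ ($T{\left(O,a \right)} = \left(4 - 1\right) - -3 = \left(4 - 1\right) + 3 = 3 + 3 = 6$)
$t{\left(v \right)} = \frac{1}{6}$
$\sqrt{-34972 + t{\left(-185 \right)}} = \sqrt{-34972 + \frac{1}{6}} = \sqrt{- \frac{209831}{6}} = \frac{i \sqrt{1258986}}{6}$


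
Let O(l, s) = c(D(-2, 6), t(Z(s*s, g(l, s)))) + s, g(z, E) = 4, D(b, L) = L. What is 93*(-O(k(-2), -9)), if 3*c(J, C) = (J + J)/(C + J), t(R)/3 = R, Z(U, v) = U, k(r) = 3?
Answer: 69347/83 ≈ 835.51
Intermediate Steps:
t(R) = 3*R
c(J, C) = 2*J/(3*(C + J)) (c(J, C) = ((J + J)/(C + J))/3 = ((2*J)/(C + J))/3 = (2*J/(C + J))/3 = 2*J/(3*(C + J)))
O(l, s) = s + 4/(6 + 3*s**2) (O(l, s) = (2/3)*6/(3*(s*s) + 6) + s = (2/3)*6/(3*s**2 + 6) + s = (2/3)*6/(6 + 3*s**2) + s = 4/(6 + 3*s**2) + s = s + 4/(6 + 3*s**2))
93*(-O(k(-2), -9)) = 93*(-(4/3 - 9*(2 + (-9)**2))/(2 + (-9)**2)) = 93*(-(4/3 - 9*(2 + 81))/(2 + 81)) = 93*(-(4/3 - 9*83)/83) = 93*(-(4/3 - 747)/83) = 93*(-(-2237)/(83*3)) = 93*(-1*(-2237/249)) = 93*(2237/249) = 69347/83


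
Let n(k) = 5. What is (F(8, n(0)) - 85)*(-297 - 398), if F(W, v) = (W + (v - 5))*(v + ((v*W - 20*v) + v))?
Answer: 337075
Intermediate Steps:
F(W, v) = (-18*v + W*v)*(-5 + W + v) (F(W, v) = (W + (-5 + v))*(v + ((W*v - 20*v) + v)) = (-5 + W + v)*(v + ((-20*v + W*v) + v)) = (-5 + W + v)*(v + (-19*v + W*v)) = (-5 + W + v)*(-18*v + W*v) = (-18*v + W*v)*(-5 + W + v))
(F(8, n(0)) - 85)*(-297 - 398) = (5*(90 + 8**2 - 23*8 - 18*5 + 8*5) - 85)*(-297 - 398) = (5*(90 + 64 - 184 - 90 + 40) - 85)*(-695) = (5*(-80) - 85)*(-695) = (-400 - 85)*(-695) = -485*(-695) = 337075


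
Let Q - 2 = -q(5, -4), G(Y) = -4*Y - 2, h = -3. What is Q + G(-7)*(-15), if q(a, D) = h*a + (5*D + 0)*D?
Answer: -453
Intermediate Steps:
q(a, D) = -3*a + 5*D**2 (q(a, D) = -3*a + (5*D + 0)*D = -3*a + (5*D)*D = -3*a + 5*D**2)
G(Y) = -2 - 4*Y
Q = -63 (Q = 2 - (-3*5 + 5*(-4)**2) = 2 - (-15 + 5*16) = 2 - (-15 + 80) = 2 - 1*65 = 2 - 65 = -63)
Q + G(-7)*(-15) = -63 + (-2 - 4*(-7))*(-15) = -63 + (-2 + 28)*(-15) = -63 + 26*(-15) = -63 - 390 = -453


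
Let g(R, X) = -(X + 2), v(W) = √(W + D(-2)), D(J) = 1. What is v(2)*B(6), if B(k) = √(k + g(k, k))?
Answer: I*√6 ≈ 2.4495*I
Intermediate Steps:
v(W) = √(1 + W) (v(W) = √(W + 1) = √(1 + W))
g(R, X) = -2 - X (g(R, X) = -(2 + X) = -2 - X)
B(k) = I*√2 (B(k) = √(k + (-2 - k)) = √(-2) = I*√2)
v(2)*B(6) = √(1 + 2)*(I*√2) = √3*(I*√2) = I*√6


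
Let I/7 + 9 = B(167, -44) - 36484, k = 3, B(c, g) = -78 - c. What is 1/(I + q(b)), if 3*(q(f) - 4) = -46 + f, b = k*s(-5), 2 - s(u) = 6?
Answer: -3/771544 ≈ -3.8883e-6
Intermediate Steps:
s(u) = -4 (s(u) = 2 - 1*6 = 2 - 6 = -4)
I = -257166 (I = -63 + 7*((-78 - 1*167) - 36484) = -63 + 7*((-78 - 167) - 36484) = -63 + 7*(-245 - 36484) = -63 + 7*(-36729) = -63 - 257103 = -257166)
b = -12 (b = 3*(-4) = -12)
q(f) = -34/3 + f/3 (q(f) = 4 + (-46 + f)/3 = 4 + (-46/3 + f/3) = -34/3 + f/3)
1/(I + q(b)) = 1/(-257166 + (-34/3 + (1/3)*(-12))) = 1/(-257166 + (-34/3 - 4)) = 1/(-257166 - 46/3) = 1/(-771544/3) = -3/771544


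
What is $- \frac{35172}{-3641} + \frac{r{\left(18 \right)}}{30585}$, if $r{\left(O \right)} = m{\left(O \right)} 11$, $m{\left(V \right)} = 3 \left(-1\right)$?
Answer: $\frac{358538489}{37119995} \approx 9.6589$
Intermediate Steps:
$m{\left(V \right)} = -3$
$r{\left(O \right)} = -33$ ($r{\left(O \right)} = \left(-3\right) 11 = -33$)
$- \frac{35172}{-3641} + \frac{r{\left(18 \right)}}{30585} = - \frac{35172}{-3641} - \frac{33}{30585} = \left(-35172\right) \left(- \frac{1}{3641}\right) - \frac{11}{10195} = \frac{35172}{3641} - \frac{11}{10195} = \frac{358538489}{37119995}$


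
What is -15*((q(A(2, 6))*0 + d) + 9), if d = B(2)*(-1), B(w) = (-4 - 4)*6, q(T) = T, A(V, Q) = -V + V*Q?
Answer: -855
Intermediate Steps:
A(V, Q) = -V + Q*V
B(w) = -48 (B(w) = -8*6 = -48)
d = 48 (d = -48*(-1) = 48)
-15*((q(A(2, 6))*0 + d) + 9) = -15*(((2*(-1 + 6))*0 + 48) + 9) = -15*(((2*5)*0 + 48) + 9) = -15*((10*0 + 48) + 9) = -15*((0 + 48) + 9) = -15*(48 + 9) = -15*57 = -855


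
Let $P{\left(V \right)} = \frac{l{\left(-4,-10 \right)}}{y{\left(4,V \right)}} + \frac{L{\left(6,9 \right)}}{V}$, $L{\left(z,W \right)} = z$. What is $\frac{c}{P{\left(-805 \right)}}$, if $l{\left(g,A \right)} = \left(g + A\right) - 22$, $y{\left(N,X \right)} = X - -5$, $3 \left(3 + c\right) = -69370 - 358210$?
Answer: $- \frac{13768365800}{3627} \approx -3.7961 \cdot 10^{6}$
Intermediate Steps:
$c = - \frac{427589}{3}$ ($c = -3 + \frac{-69370 - 358210}{3} = -3 + \frac{1}{3} \left(-427580\right) = -3 - \frac{427580}{3} = - \frac{427589}{3} \approx -1.4253 \cdot 10^{5}$)
$y{\left(N,X \right)} = 5 + X$ ($y{\left(N,X \right)} = X + 5 = 5 + X$)
$l{\left(g,A \right)} = -22 + A + g$ ($l{\left(g,A \right)} = \left(A + g\right) - 22 = -22 + A + g$)
$P{\left(V \right)} = - \frac{36}{5 + V} + \frac{6}{V}$ ($P{\left(V \right)} = \frac{-22 - 10 - 4}{5 + V} + \frac{6}{V} = - \frac{36}{5 + V} + \frac{6}{V}$)
$\frac{c}{P{\left(-805 \right)}} = - \frac{427589}{3 \frac{30 \left(1 - -805\right)}{\left(-805\right) \left(5 - 805\right)}} = - \frac{427589}{3 \cdot 30 \left(- \frac{1}{805}\right) \frac{1}{-800} \left(1 + 805\right)} = - \frac{427589}{3 \cdot 30 \left(- \frac{1}{805}\right) \left(- \frac{1}{800}\right) 806} = - \frac{427589}{3 \cdot \frac{1209}{32200}} = \left(- \frac{427589}{3}\right) \frac{32200}{1209} = - \frac{13768365800}{3627}$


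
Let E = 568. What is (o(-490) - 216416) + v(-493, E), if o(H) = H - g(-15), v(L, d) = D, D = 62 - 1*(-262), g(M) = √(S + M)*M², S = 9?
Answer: -216582 - 225*I*√6 ≈ -2.1658e+5 - 551.13*I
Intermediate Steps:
g(M) = M²*√(9 + M) (g(M) = √(9 + M)*M² = M²*√(9 + M))
D = 324 (D = 62 + 262 = 324)
v(L, d) = 324
o(H) = H - 225*I*√6 (o(H) = H - (-15)²*√(9 - 15) = H - 225*√(-6) = H - 225*I*√6)
(o(-490) - 216416) + v(-493, E) = ((-490 - 225*I*√6) - 216416) + 324 = (-216906 - 225*I*√6) + 324 = -216582 - 225*I*√6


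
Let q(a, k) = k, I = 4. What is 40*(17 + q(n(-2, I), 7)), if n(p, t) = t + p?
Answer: 960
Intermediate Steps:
n(p, t) = p + t
40*(17 + q(n(-2, I), 7)) = 40*(17 + 7) = 40*24 = 960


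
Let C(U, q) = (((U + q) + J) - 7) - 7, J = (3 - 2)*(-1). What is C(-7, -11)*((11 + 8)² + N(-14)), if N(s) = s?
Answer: -11451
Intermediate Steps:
J = -1 (J = 1*(-1) = -1)
C(U, q) = -15 + U + q (C(U, q) = (((U + q) - 1) - 7) - 7 = ((-1 + U + q) - 7) - 7 = (-8 + U + q) - 7 = -15 + U + q)
C(-7, -11)*((11 + 8)² + N(-14)) = (-15 - 7 - 11)*((11 + 8)² - 14) = -33*(19² - 14) = -33*(361 - 14) = -33*347 = -11451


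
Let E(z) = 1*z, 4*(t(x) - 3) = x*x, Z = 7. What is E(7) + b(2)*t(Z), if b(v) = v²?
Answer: 68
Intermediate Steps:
t(x) = 3 + x²/4 (t(x) = 3 + (x*x)/4 = 3 + x²/4)
E(z) = z
E(7) + b(2)*t(Z) = 7 + 2²*(3 + (¼)*7²) = 7 + 4*(3 + (¼)*49) = 7 + 4*(3 + 49/4) = 7 + 4*(61/4) = 7 + 61 = 68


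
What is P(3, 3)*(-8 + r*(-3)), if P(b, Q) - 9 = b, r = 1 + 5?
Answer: -312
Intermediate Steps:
r = 6
P(b, Q) = 9 + b
P(3, 3)*(-8 + r*(-3)) = (9 + 3)*(-8 + 6*(-3)) = 12*(-8 - 18) = 12*(-26) = -312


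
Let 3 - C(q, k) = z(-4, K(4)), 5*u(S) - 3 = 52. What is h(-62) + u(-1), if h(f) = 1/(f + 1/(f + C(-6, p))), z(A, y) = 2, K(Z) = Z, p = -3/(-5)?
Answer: 41552/3783 ≈ 10.984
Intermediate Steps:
p = ⅗ (p = -3*(-⅕) = ⅗ ≈ 0.60000)
u(S) = 11 (u(S) = ⅗ + (⅕)*52 = ⅗ + 52/5 = 11)
C(q, k) = 1 (C(q, k) = 3 - 1*2 = 3 - 2 = 1)
h(f) = 1/(f + 1/(1 + f)) (h(f) = 1/(f + 1/(f + 1)) = 1/(f + 1/(1 + f)))
h(-62) + u(-1) = (1 - 62)/(1 - 62 + (-62)²) + 11 = -61/(1 - 62 + 3844) + 11 = -61/3783 + 11 = 41552/3783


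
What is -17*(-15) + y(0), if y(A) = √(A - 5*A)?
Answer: 255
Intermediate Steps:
y(A) = 2*√(-A) (y(A) = √(-4*A) = 2*√(-A))
-17*(-15) + y(0) = -17*(-15) + 2*√(-1*0) = 255 + 2*√0 = 255 + 2*0 = 255 + 0 = 255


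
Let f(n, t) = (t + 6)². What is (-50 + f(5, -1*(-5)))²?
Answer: 5041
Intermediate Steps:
f(n, t) = (6 + t)²
(-50 + f(5, -1*(-5)))² = (-50 + (6 - 1*(-5))²)² = (-50 + (6 + 5)²)² = (-50 + 11²)² = (-50 + 121)² = 71² = 5041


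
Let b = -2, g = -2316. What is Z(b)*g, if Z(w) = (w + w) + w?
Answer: 13896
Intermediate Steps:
Z(w) = 3*w (Z(w) = 2*w + w = 3*w)
Z(b)*g = (3*(-2))*(-2316) = -6*(-2316) = 13896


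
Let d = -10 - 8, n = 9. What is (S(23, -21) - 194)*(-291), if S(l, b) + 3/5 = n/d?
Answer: 567741/10 ≈ 56774.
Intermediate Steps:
d = -18
S(l, b) = -11/10 (S(l, b) = -⅗ + 9/(-18) = -⅗ + 9*(-1/18) = -⅗ - ½ = -11/10)
(S(23, -21) - 194)*(-291) = (-11/10 - 194)*(-291) = -1951/10*(-291) = 567741/10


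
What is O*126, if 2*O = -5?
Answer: -315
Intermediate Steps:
O = -5/2 (O = (½)*(-5) = -5/2 ≈ -2.5000)
O*126 = -5/2*126 = -315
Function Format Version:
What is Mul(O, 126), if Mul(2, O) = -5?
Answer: -315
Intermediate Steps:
O = Rational(-5, 2) (O = Mul(Rational(1, 2), -5) = Rational(-5, 2) ≈ -2.5000)
Mul(O, 126) = Mul(Rational(-5, 2), 126) = -315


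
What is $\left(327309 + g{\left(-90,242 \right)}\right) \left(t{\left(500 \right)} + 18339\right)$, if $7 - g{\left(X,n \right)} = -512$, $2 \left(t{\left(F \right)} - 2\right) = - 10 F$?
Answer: $5193123348$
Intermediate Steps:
$t{\left(F \right)} = 2 - 5 F$ ($t{\left(F \right)} = 2 + \frac{\left(-10\right) F}{2} = 2 - 5 F$)
$g{\left(X,n \right)} = 519$ ($g{\left(X,n \right)} = 7 - -512 = 7 + 512 = 519$)
$\left(327309 + g{\left(-90,242 \right)}\right) \left(t{\left(500 \right)} + 18339\right) = \left(327309 + 519\right) \left(\left(2 - 2500\right) + 18339\right) = 327828 \left(\left(2 - 2500\right) + 18339\right) = 327828 \left(-2498 + 18339\right) = 327828 \cdot 15841 = 5193123348$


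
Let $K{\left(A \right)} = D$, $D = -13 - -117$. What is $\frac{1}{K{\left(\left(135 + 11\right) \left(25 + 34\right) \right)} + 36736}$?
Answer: $\frac{1}{36840} \approx 2.7144 \cdot 10^{-5}$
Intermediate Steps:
$D = 104$ ($D = -13 + 117 = 104$)
$K{\left(A \right)} = 104$
$\frac{1}{K{\left(\left(135 + 11\right) \left(25 + 34\right) \right)} + 36736} = \frac{1}{104 + 36736} = \frac{1}{36840}$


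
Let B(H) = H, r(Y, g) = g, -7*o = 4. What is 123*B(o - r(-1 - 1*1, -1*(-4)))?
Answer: -3936/7 ≈ -562.29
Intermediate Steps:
o = -4/7 (o = -⅐*4 = -4/7 ≈ -0.57143)
123*B(o - r(-1 - 1*1, -1*(-4))) = 123*(-4/7 - (-1)*(-4)) = 123*(-4/7 - 1*4) = 123*(-4/7 - 4) = 123*(-32/7) = -3936/7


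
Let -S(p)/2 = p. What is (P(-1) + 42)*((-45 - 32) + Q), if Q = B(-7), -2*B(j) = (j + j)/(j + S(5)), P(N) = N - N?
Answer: -55272/17 ≈ -3251.3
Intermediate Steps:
S(p) = -2*p
P(N) = 0
B(j) = -j/(-10 + j) (B(j) = -(j + j)/(2*(j - 2*5)) = -2*j/(2*(j - 10)) = -2*j/(2*(-10 + j)) = -j/(-10 + j))
Q = -7/17 (Q = -1*(-7)/(-10 - 7) = -1*(-7)/(-17) = -1*(-7)*(-1/17) = -7/17 ≈ -0.41176)
(P(-1) + 42)*((-45 - 32) + Q) = (0 + 42)*((-45 - 32) - 7/17) = 42*(-77 - 7/17) = 42*(-1316/17) = -55272/17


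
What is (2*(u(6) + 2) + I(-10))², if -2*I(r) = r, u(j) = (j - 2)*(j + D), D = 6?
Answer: 11025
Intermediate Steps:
u(j) = (-2 + j)*(6 + j) (u(j) = (j - 2)*(j + 6) = (-2 + j)*(6 + j))
I(r) = -r/2
(2*(u(6) + 2) + I(-10))² = (2*((-12 + 6² + 4*6) + 2) - ½*(-10))² = (2*((-12 + 36 + 24) + 2) + 5)² = (2*(48 + 2) + 5)² = (2*50 + 5)² = (100 + 5)² = 105² = 11025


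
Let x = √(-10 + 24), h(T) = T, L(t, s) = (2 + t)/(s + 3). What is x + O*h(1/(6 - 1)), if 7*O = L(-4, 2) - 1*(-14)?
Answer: 68/175 + √14 ≈ 4.1302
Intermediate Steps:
L(t, s) = (2 + t)/(3 + s)
O = 68/35 (O = ((2 - 4)/(3 + 2) - 1*(-14))/7 = (-2/5 + 14)/7 = ((⅕)*(-2) + 14)/7 = (-⅖ + 14)/7 = (⅐)*(68/5) = 68/35 ≈ 1.9429)
x = √14 ≈ 3.7417
x + O*h(1/(6 - 1)) = √14 + 68/(35*(6 - 1)) = √14 + (68/35)/5 = √14 + (68/35)*(⅕) = √14 + 68/175 = 68/175 + √14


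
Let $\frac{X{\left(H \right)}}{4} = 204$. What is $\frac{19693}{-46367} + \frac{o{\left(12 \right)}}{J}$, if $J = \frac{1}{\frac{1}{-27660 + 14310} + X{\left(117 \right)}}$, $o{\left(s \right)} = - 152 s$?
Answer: $- \frac{153551509286157}{103166575} \approx -1.4884 \cdot 10^{6}$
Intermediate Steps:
$X{\left(H \right)} = 816$ ($X{\left(H \right)} = 4 \cdot 204 = 816$)
$J = \frac{13350}{10893599}$ ($J = \frac{1}{\frac{1}{-27660 + 14310} + 816} = \frac{1}{\frac{1}{-13350} + 816} = \frac{1}{- \frac{1}{13350} + 816} = \frac{1}{\frac{10893599}{13350}} = \frac{13350}{10893599} \approx 0.0012255$)
$\frac{19693}{-46367} + \frac{o{\left(12 \right)}}{J} = \frac{19693}{-46367} + \frac{\left(-152\right) 12}{\frac{13350}{10893599}} = 19693 \left(- \frac{1}{46367}\right) - \frac{3311654096}{2225} = - \frac{19693}{46367} - \frac{3311654096}{2225} = - \frac{153551509286157}{103166575}$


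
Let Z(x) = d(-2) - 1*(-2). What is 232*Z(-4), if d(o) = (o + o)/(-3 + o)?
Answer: 3248/5 ≈ 649.60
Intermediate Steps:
d(o) = 2*o/(-3 + o) (d(o) = (2*o)/(-3 + o) = 2*o/(-3 + o))
Z(x) = 14/5 (Z(x) = 2*(-2)/(-3 - 2) - 1*(-2) = 2*(-2)/(-5) + 2 = 2*(-2)*(-⅕) + 2 = ⅘ + 2 = 14/5)
232*Z(-4) = 232*(14/5) = 3248/5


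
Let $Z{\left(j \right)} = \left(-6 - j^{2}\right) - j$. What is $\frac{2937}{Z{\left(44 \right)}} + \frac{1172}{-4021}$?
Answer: $- \frac{4712423}{2661902} \approx -1.7703$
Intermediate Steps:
$Z{\left(j \right)} = -6 - j - j^{2}$
$\frac{2937}{Z{\left(44 \right)}} + \frac{1172}{-4021} = \frac{2937}{-6 - 44 - 44^{2}} + \frac{1172}{-4021} = \frac{2937}{-6 - 44 - 1936} + 1172 \left(- \frac{1}{4021}\right) = \frac{2937}{-6 - 44 - 1936} - \frac{1172}{4021} = \frac{2937}{-1986} - \frac{1172}{4021} = 2937 \left(- \frac{1}{1986}\right) - \frac{1172}{4021} = - \frac{979}{662} - \frac{1172}{4021} = - \frac{4712423}{2661902}$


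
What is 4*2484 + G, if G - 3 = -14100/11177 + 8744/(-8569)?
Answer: 951696256919/95775713 ≈ 9936.7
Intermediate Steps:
G = 68772551/95775713 (G = 3 + (-14100/11177 + 8744/(-8569)) = 3 + (-14100*1/11177 + 8744*(-1/8569)) = 3 + (-14100/11177 - 8744/8569) = 3 - 218554588/95775713 = 68772551/95775713 ≈ 0.71806)
4*2484 + G = 4*2484 + 68772551/95775713 = 9936 + 68772551/95775713 = 951696256919/95775713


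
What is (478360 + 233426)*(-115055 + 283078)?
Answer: 119596419078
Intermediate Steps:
(478360 + 233426)*(-115055 + 283078) = 711786*168023 = 119596419078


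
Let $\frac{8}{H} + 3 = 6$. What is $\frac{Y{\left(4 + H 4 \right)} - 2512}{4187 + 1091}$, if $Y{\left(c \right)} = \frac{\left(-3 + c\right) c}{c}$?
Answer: $- \frac{577}{1218} \approx -0.47373$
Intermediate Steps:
$H = \frac{8}{3}$ ($H = \frac{8}{-3 + 6} = \frac{8}{3} \approx 2.6667$)
$Y{\left(c \right)} = -3 + c$ ($Y{\left(c \right)} = \frac{c \left(-3 + c\right)}{c} = -3 + c$)
$\frac{Y{\left(4 + H 4 \right)} - 2512}{4187 + 1091} = \frac{\left(-3 + \left(4 + \frac{8}{3} \cdot 4\right)\right) - 2512}{4187 + 1091} = \frac{\left(-3 + \left(4 + \frac{32}{3}\right)\right) - 2512}{5278} = \left(\left(-3 + \frac{44}{3}\right) - 2512\right) \frac{1}{5278} = \left(\frac{35}{3} - 2512\right) \frac{1}{5278} = \left(- \frac{7501}{3}\right) \frac{1}{5278} = - \frac{577}{1218}$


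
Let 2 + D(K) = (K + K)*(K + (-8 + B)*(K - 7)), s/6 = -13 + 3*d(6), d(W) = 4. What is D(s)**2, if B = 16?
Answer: 1737124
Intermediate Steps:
s = -6 (s = 6*(-13 + 3*4) = 6*(-13 + 12) = 6*(-1) = -6)
D(K) = -2 + 2*K*(-56 + 9*K) (D(K) = -2 + (K + K)*(K + (-8 + 16)*(K - 7)) = -2 + (2*K)*(K + 8*(-7 + K)) = -2 + (2*K)*(K + (-56 + 8*K)) = -2 + (2*K)*(-56 + 9*K) = -2 + 2*K*(-56 + 9*K))
D(s)**2 = (-2 - 112*(-6) + 18*(-6)**2)**2 = (-2 + 672 + 18*36)**2 = (-2 + 672 + 648)**2 = 1318**2 = 1737124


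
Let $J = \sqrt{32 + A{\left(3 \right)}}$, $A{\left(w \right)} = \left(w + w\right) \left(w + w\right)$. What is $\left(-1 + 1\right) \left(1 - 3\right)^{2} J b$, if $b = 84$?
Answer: $0$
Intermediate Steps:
$A{\left(w \right)} = 4 w^{2}$ ($A{\left(w \right)} = 2 w 2 w = 4 w^{2}$)
$J = 2 \sqrt{17}$ ($J = \sqrt{32 + 4 \cdot 3^{2}} = \sqrt{32 + 4 \cdot 9} = \sqrt{32 + 36} = \sqrt{68} = 2 \sqrt{17} \approx 8.2462$)
$\left(-1 + 1\right) \left(1 - 3\right)^{2} J b = \left(-1 + 1\right) \left(1 - 3\right)^{2} \cdot 2 \sqrt{17} \cdot 84 = 0 \left(-2\right)^{2} \cdot 2 \sqrt{17} \cdot 84 = 0 \cdot 4 \cdot 2 \sqrt{17} \cdot 84 = 0 \cdot 2 \sqrt{17} \cdot 84 = 0 \cdot 84 = 0$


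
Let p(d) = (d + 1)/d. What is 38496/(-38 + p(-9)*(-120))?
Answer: -57744/217 ≈ -266.10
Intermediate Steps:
p(d) = (1 + d)/d
38496/(-38 + p(-9)*(-120)) = 38496/(-38 + ((1 - 9)/(-9))*(-120)) = 38496/(-38 - ⅑*(-8)*(-120)) = 38496/(-38 + (8/9)*(-120)) = 38496/(-38 - 320/3) = 38496/(-434/3) = 38496*(-3/434) = -57744/217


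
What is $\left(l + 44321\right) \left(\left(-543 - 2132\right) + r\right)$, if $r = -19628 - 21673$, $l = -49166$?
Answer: $213063720$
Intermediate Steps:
$r = -41301$
$\left(l + 44321\right) \left(\left(-543 - 2132\right) + r\right) = \left(-49166 + 44321\right) \left(\left(-543 - 2132\right) - 41301\right) = - 4845 \left(\left(-543 - 2132\right) - 41301\right) = - 4845 \left(-2675 - 41301\right) = \left(-4845\right) \left(-43976\right) = 213063720$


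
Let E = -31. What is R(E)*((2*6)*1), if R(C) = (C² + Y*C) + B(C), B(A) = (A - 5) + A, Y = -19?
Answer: 17796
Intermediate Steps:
B(A) = -5 + 2*A (B(A) = (-5 + A) + A = -5 + 2*A)
R(C) = -5 + C² - 17*C (R(C) = (C² - 19*C) + (-5 + 2*C) = -5 + C² - 17*C)
R(E)*((2*6)*1) = (-5 + (-31)² - 17*(-31))*((2*6)*1) = (-5 + 961 + 527)*(12*1) = 1483*12 = 17796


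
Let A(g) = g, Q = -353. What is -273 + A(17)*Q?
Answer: -6274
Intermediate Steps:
-273 + A(17)*Q = -273 + 17*(-353) = -273 - 6001 = -6274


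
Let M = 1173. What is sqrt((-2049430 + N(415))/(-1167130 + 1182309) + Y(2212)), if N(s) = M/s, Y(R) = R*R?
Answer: sqrt(194151511709670474455)/6299285 ≈ 2212.0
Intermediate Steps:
Y(R) = R**2
N(s) = 1173/s
sqrt((-2049430 + N(415))/(-1167130 + 1182309) + Y(2212)) = sqrt((-2049430 + 1173/415)/(-1167130 + 1182309) + 2212**2) = sqrt((-2049430 + 1173*(1/415))/15179 + 4892944) = sqrt((-2049430 + 1173/415)*(1/15179) + 4892944) = sqrt(-850512277/415*1/15179 + 4892944) = sqrt(-850512277/6299285 + 4892944) = sqrt(30821198232763/6299285) = sqrt(194151511709670474455)/6299285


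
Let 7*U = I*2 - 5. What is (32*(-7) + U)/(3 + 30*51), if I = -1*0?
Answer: -1573/10731 ≈ -0.14658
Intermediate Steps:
I = 0
U = -5/7 (U = (0*2 - 5)/7 = (0 - 5)/7 = (1/7)*(-5) = -5/7 ≈ -0.71429)
(32*(-7) + U)/(3 + 30*51) = (32*(-7) - 5/7)/(3 + 30*51) = (-224 - 5/7)/(3 + 1530) = -1573/7/1533 = -1573/7*1/1533 = -1573/10731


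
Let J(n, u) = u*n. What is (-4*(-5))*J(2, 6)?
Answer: 240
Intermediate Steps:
J(n, u) = n*u
(-4*(-5))*J(2, 6) = (-4*(-5))*(2*6) = 20*12 = 240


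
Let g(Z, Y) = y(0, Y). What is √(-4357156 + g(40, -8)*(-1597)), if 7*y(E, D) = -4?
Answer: 2*I*√53363982/7 ≈ 2087.2*I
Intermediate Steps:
y(E, D) = -4/7 (y(E, D) = (⅐)*(-4) = -4/7)
g(Z, Y) = -4/7
√(-4357156 + g(40, -8)*(-1597)) = √(-4357156 - 4/7*(-1597)) = √(-4357156 + 6388/7) = √(-30493704/7) = 2*I*√53363982/7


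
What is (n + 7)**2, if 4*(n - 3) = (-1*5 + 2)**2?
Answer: 2401/16 ≈ 150.06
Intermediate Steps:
n = 21/4 (n = 3 + (-1*5 + 2)**2/4 = 3 + (-5 + 2)**2/4 = 3 + (1/4)*(-3)**2 = 3 + (1/4)*9 = 3 + 9/4 = 21/4 ≈ 5.2500)
(n + 7)**2 = (21/4 + 7)**2 = (49/4)**2 = 2401/16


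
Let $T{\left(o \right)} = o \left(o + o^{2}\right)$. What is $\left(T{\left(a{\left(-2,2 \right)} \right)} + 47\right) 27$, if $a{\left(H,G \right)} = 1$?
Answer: $1323$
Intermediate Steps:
$\left(T{\left(a{\left(-2,2 \right)} \right)} + 47\right) 27 = \left(1^{2} \left(1 + 1\right) + 47\right) 27 = \left(1 \cdot 2 + 47\right) 27 = \left(2 + 47\right) 27 = 49 \cdot 27 = 1323$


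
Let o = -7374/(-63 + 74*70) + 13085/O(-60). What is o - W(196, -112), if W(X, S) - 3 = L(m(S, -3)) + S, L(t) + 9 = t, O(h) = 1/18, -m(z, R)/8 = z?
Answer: 1201218610/5117 ≈ 2.3475e+5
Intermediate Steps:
m(z, R) = -8*z
O(h) = 1/18
L(t) = -9 + t
W(X, S) = -6 - 7*S (W(X, S) = 3 + ((-9 - 8*S) + S) = 3 + (-9 - 7*S) = -6 - 7*S)
o = 1205199636/5117 (o = -7374/(-63 + 74*70) + 13085/(1/18) = -7374/(-63 + 5180) + 13085*18 = -7374/5117 + 235530 = 1205199636/5117 ≈ 2.3553e+5)
o - W(196, -112) = 1205199636/5117 - (-6 - 7*(-112)) = 1205199636/5117 - (-6 + 784) = 1205199636/5117 - 1*778 = 1205199636/5117 - 778 = 1201218610/5117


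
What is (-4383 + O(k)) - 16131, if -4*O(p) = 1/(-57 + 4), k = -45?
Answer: -4348967/212 ≈ -20514.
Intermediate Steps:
O(p) = 1/212 (O(p) = -1/(4*(-57 + 4)) = -¼/(-53) = -¼*(-1/53) = 1/212)
(-4383 + O(k)) - 16131 = (-4383 + 1/212) - 16131 = -929195/212 - 16131 = -4348967/212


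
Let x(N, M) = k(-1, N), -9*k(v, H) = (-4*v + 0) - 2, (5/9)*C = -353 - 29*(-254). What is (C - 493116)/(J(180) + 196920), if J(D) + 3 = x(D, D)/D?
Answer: -389199006/159502769 ≈ -2.4401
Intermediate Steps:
C = 63117/5 (C = 9*(-353 - 29*(-254))/5 = 9*(-353 + 7366)/5 = (9/5)*7013 = 63117/5 ≈ 12623.)
k(v, H) = 2/9 + 4*v/9 (k(v, H) = -((-4*v + 0) - 2)/9 = -(-4*v - 2)/9 = -(-2 - 4*v)/9 = 2/9 + 4*v/9)
x(N, M) = -2/9 (x(N, M) = 2/9 + (4/9)*(-1) = 2/9 - 4/9 = -2/9)
J(D) = -3 - 2/(9*D)
(C - 493116)/(J(180) + 196920) = (63117/5 - 493116)/((-3 - 2/9/180) + 196920) = -2402463/(5*((-3 - 2/9*1/180) + 196920)) = -2402463/(5*((-3 - 1/810) + 196920)) = -2402463/(5*(-2431/810 + 196920)) = -2402463/(5*159502769/810) = -2402463/5*810/159502769 = -389199006/159502769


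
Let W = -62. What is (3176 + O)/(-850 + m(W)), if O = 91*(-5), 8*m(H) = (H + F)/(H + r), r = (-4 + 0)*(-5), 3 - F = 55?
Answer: -152376/47581 ≈ -3.2025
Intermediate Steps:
F = -52 (F = 3 - 1*55 = 3 - 55 = -52)
r = 20 (r = -4*(-5) = 20)
m(H) = (-52 + H)/(8*(20 + H)) (m(H) = ((H - 52)/(H + 20))/8 = ((-52 + H)/(20 + H))/8 = (-52 + H)/(8*(20 + H)))
O = -455
(3176 + O)/(-850 + m(W)) = (3176 - 455)/(-850 + (-52 - 62)/(8*(20 - 62))) = 2721/(-850 + (⅛)*(-114)/(-42)) = 2721/(-850 + (⅛)*(-1/42)*(-114)) = 2721/(-850 + 19/56) = 2721/(-47581/56) = 2721*(-56/47581) = -152376/47581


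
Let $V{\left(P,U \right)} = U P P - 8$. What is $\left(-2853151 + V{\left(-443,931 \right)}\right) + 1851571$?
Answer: $181706231$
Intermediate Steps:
$V{\left(P,U \right)} = -8 + U P^{2}$ ($V{\left(P,U \right)} = U P^{2} - 8 = -8 + U P^{2}$)
$\left(-2853151 + V{\left(-443,931 \right)}\right) + 1851571 = \left(-2853151 - \left(8 - 931 \left(-443\right)^{2}\right)\right) + 1851571 = \left(-2853151 + \left(-8 + 931 \cdot 196249\right)\right) + 1851571 = \left(-2853151 + \left(-8 + 182707819\right)\right) + 1851571 = \left(-2853151 + 182707811\right) + 1851571 = 179854660 + 1851571 = 181706231$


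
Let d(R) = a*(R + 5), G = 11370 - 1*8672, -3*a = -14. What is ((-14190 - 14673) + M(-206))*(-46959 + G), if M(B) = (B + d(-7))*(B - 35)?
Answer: -3058302317/3 ≈ -1.0194e+9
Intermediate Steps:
a = 14/3 (a = -1/3*(-14) = 14/3 ≈ 4.6667)
G = 2698 (G = 11370 - 8672 = 2698)
d(R) = 70/3 + 14*R/3 (d(R) = 14*(R + 5)/3 = 14*(5 + R)/3 = 70/3 + 14*R/3)
M(B) = (-35 + B)*(-28/3 + B) (M(B) = (B + (70/3 + (14/3)*(-7)))*(B - 35) = (B + (70/3 - 98/3))*(-35 + B) = (B - 28/3)*(-35 + B) = (-28/3 + B)*(-35 + B) = (-35 + B)*(-28/3 + B))
((-14190 - 14673) + M(-206))*(-46959 + G) = ((-14190 - 14673) + (980/3 + (-206)**2 - 133/3*(-206)))*(-46959 + 2698) = (-28863 + (980/3 + 42436 + 27398/3))*(-44261) = (-28863 + 155686/3)*(-44261) = (69097/3)*(-44261) = -3058302317/3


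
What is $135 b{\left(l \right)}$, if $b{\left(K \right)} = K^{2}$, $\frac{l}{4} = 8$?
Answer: $138240$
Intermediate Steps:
$l = 32$ ($l = 4 \cdot 8 = 32$)
$135 b{\left(l \right)} = 135 \cdot 32^{2} = 135 \cdot 1024 = 138240$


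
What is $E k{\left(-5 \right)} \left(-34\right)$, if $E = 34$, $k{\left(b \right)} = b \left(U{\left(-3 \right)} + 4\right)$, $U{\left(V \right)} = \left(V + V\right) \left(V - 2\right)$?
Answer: $196520$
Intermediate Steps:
$U{\left(V \right)} = 2 V \left(-2 + V\right)$
$k{\left(b \right)} = 34 b$ ($k{\left(b \right)} = b \left(2 \left(-3\right) \left(-2 - 3\right) + 4\right) = b \left(2 \left(-3\right) \left(-5\right) + 4\right) = b \left(30 + 4\right) = b 34 = 34 b$)
$E k{\left(-5 \right)} \left(-34\right) = 34 \cdot 34 \left(-5\right) \left(-34\right) = 34 \left(-170\right) \left(-34\right) = \left(-5780\right) \left(-34\right) = 196520$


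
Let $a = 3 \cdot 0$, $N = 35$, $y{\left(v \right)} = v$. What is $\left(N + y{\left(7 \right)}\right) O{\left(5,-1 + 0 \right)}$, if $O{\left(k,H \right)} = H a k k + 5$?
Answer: $210$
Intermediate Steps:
$a = 0$
$O{\left(k,H \right)} = 5$ ($O{\left(k,H \right)} = H 0 k k + 5 = 0 k k + 5 = 0 k + 5 = 0 + 5 = 5$)
$\left(N + y{\left(7 \right)}\right) O{\left(5,-1 + 0 \right)} = \left(35 + 7\right) 5 = 42 \cdot 5 = 210$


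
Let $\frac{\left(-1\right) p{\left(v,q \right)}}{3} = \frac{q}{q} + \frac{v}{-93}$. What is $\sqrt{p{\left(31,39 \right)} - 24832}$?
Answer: $i \sqrt{24834} \approx 157.59 i$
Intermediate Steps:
$p{\left(v,q \right)} = -3 + \frac{v}{31}$ ($p{\left(v,q \right)} = - 3 \left(\frac{q}{q} + \frac{v}{-93}\right) = - 3 \left(1 + v \left(- \frac{1}{93}\right)\right) = - 3 \left(1 - \frac{v}{93}\right) = -3 + \frac{v}{31}$)
$\sqrt{p{\left(31,39 \right)} - 24832} = \sqrt{\left(-3 + \frac{1}{31} \cdot 31\right) - 24832} = \sqrt{\left(-3 + 1\right) - 24832} = \sqrt{-2 - 24832} = \sqrt{-24834} = i \sqrt{24834}$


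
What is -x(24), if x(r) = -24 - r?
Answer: 48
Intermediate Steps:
-x(24) = -(-24 - 1*24) = -(-24 - 24) = -1*(-48) = 48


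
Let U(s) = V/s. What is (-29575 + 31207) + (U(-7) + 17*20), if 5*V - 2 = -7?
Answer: 13805/7 ≈ 1972.1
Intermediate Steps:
V = -1 (V = ⅖ + (⅕)*(-7) = ⅖ - 7/5 = -1)
U(s) = -1/s
(-29575 + 31207) + (U(-7) + 17*20) = (-29575 + 31207) + (-1/(-7) + 17*20) = 1632 + (-1*(-⅐) + 340) = 1632 + (⅐ + 340) = 1632 + 2381/7 = 13805/7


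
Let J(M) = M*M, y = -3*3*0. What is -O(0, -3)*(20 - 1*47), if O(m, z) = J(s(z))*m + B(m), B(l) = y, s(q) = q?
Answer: 0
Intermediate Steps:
y = 0 (y = -9*0 = 0)
B(l) = 0
J(M) = M²
O(m, z) = m*z² (O(m, z) = z²*m + 0 = m*z² + 0 = m*z²)
-O(0, -3)*(20 - 1*47) = -0*(-3)²*(20 - 1*47) = -0*9*(20 - 47) = -0*(-27) = -1*0 = 0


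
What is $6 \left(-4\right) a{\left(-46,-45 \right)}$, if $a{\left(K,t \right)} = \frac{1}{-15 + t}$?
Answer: $\frac{2}{5} \approx 0.4$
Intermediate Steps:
$6 \left(-4\right) a{\left(-46,-45 \right)} = \frac{6 \left(-4\right)}{-15 - 45} = - \frac{24}{-60} = \left(-24\right) \left(- \frac{1}{60}\right) = \frac{2}{5}$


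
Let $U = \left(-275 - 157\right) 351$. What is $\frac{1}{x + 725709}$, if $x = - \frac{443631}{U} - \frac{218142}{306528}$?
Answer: $\frac{80693496}{58560174948413} \approx 1.378 \cdot 10^{-6}$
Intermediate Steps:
$U = -151632$ ($U = \left(-432\right) 351 = -151632$)
$x = \frac{178659749}{80693496}$ ($x = - \frac{443631}{-151632} - \frac{218142}{306528} = \left(-443631\right) \left(- \frac{1}{151632}\right) - \frac{36357}{51088} = \frac{147877}{50544} - \frac{36357}{51088} = \frac{178659749}{80693496} \approx 2.2141$)
$\frac{1}{x + 725709} = \frac{1}{\frac{178659749}{80693496} + 725709} = \frac{1}{\frac{58560174948413}{80693496}} = \frac{80693496}{58560174948413}$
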